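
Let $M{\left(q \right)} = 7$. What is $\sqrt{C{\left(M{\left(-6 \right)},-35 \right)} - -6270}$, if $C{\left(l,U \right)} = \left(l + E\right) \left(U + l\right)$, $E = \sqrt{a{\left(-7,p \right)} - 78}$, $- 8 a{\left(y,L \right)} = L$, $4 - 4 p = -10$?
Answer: $\sqrt{6074 - 7 i \sqrt{1255}} \approx 77.952 - 1.591 i$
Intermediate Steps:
$p = \frac{7}{2}$ ($p = 1 - - \frac{5}{2} = 1 + \frac{5}{2} = \frac{7}{2} \approx 3.5$)
$a{\left(y,L \right)} = - \frac{L}{8}$
$E = \frac{i \sqrt{1255}}{4}$ ($E = \sqrt{\left(- \frac{1}{8}\right) \frac{7}{2} - 78} = \sqrt{- \frac{7}{16} - 78} = \sqrt{- \frac{1255}{16}} = \frac{i \sqrt{1255}}{4} \approx 8.8565 i$)
$C{\left(l,U \right)} = \left(U + l\right) \left(l + \frac{i \sqrt{1255}}{4}\right)$ ($C{\left(l,U \right)} = \left(l + \frac{i \sqrt{1255}}{4}\right) \left(U + l\right) = \left(U + l\right) \left(l + \frac{i \sqrt{1255}}{4}\right)$)
$\sqrt{C{\left(M{\left(-6 \right)},-35 \right)} - -6270} = \sqrt{\left(7^{2} - 245 + \frac{1}{4} i \left(-35\right) \sqrt{1255} + \frac{1}{4} i 7 \sqrt{1255}\right) - -6270} = \sqrt{\left(49 - 245 - \frac{35 i \sqrt{1255}}{4} + \frac{7 i \sqrt{1255}}{4}\right) + 6270} = \sqrt{\left(-196 - 7 i \sqrt{1255}\right) + 6270} = \sqrt{6074 - 7 i \sqrt{1255}}$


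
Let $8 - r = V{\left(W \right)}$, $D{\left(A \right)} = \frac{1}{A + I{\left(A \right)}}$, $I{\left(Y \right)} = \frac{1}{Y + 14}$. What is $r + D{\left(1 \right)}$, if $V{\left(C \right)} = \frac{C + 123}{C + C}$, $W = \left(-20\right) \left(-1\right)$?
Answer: $\frac{429}{80} \approx 5.3625$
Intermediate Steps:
$I{\left(Y \right)} = \frac{1}{14 + Y}$
$D{\left(A \right)} = \frac{1}{A + \frac{1}{14 + A}}$
$W = 20$
$V{\left(C \right)} = \frac{123 + C}{2 C}$
$r = \frac{177}{40}$ ($r = 8 - \frac{123 + 20}{2 \cdot 20} = 8 - \frac{1}{2} \cdot \frac{1}{20} \cdot 143 = 8 - \frac{143}{40} = \frac{177}{40} \approx 4.425$)
$r + D{\left(1 \right)} = \frac{177}{40} + \frac{14 + 1}{1 + 1 \left(14 + 1\right)} = \frac{177}{40} + \frac{1}{1 + 1 \cdot 15} \cdot 15 = \frac{177}{40} + \frac{1}{1 + 15} \cdot 15 = \frac{177}{40} + \frac{1}{16} \cdot 15 = \frac{177}{40} + \frac{15}{16} = \frac{429}{80}$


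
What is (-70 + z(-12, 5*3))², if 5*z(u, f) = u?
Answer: 131044/25 ≈ 5241.8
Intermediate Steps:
z(u, f) = u/5
(-70 + z(-12, 5*3))² = (-70 + (⅕)*(-12))² = (-70 - 12/5)² = (-362/5)² = 131044/25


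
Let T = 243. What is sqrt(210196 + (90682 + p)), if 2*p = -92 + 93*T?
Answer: sqrt(1248526)/2 ≈ 558.69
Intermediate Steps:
p = 22507/2 (p = (-92 + 93*243)/2 = (-92 + 22599)/2 = (1/2)*22507 = 22507/2 ≈ 11254.)
sqrt(210196 + (90682 + p)) = sqrt(210196 + (90682 + 22507/2)) = sqrt(210196 + 203871/2) = sqrt(624263/2) = sqrt(1248526)/2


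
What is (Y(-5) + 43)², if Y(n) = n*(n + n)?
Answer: 8649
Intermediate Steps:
Y(n) = 2*n² (Y(n) = n*(2*n) = 2*n²)
(Y(-5) + 43)² = (2*(-5)² + 43)² = (2*25 + 43)² = (50 + 43)² = 93² = 8649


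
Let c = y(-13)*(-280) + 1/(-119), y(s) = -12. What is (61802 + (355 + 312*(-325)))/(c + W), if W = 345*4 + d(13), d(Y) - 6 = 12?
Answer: -4669917/566201 ≈ -8.2478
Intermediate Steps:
d(Y) = 18 (d(Y) = 6 + 12 = 18)
c = 399839/119 (c = -12*(-280) + 1/(-119) = 3360 - 1/119 = 399839/119 ≈ 3360.0)
W = 1398 (W = 345*4 + 18 = 1380 + 18 = 1398)
(61802 + (355 + 312*(-325)))/(c + W) = (61802 + (355 + 312*(-325)))/(399839/119 + 1398) = (61802 + (355 - 101400))/(566201/119) = (61802 - 101045)*(119/566201) = -39243*119/566201 = -4669917/566201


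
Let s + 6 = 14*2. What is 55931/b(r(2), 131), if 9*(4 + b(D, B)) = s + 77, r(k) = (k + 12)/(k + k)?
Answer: 55931/7 ≈ 7990.1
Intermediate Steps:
s = 22 (s = -6 + 14*2 = -6 + 28 = 22)
r(k) = (12 + k)/(2*k) (r(k) = (12 + k)/((2*k)) = (12 + k)*(1/(2*k)) = (12 + k)/(2*k))
b(D, B) = 7 (b(D, B) = -4 + (22 + 77)/9 = -4 + (⅑)*99 = -4 + 11 = 7)
55931/b(r(2), 131) = 55931/7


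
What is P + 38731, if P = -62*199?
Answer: 26393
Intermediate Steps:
P = -12338
P + 38731 = -12338 + 38731 = 26393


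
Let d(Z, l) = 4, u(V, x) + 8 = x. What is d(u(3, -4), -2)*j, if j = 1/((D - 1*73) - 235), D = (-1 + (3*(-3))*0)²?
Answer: -4/307 ≈ -0.013029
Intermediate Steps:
u(V, x) = -8 + x
D = 1 (D = (-1 - 9*0)² = (-1 + 0)² = (-1)² = 1)
j = -1/307 (j = 1/((1 - 1*73) - 235) = 1/((1 - 73) - 235) = 1/(-72 - 235) = 1/(-307) = -1/307 ≈ -0.0032573)
d(u(3, -4), -2)*j = 4*(-1/307) = -4/307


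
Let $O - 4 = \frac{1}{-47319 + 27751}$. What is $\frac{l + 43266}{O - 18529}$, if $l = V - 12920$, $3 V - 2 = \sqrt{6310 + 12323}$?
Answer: $- \frac{1781470720}{1087491603} - \frac{19568 \sqrt{18633}}{1087491603} \approx -1.6406$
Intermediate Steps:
$V = \frac{2}{3} + \frac{\sqrt{18633}}{3}$ ($V = \frac{2}{3} + \frac{\sqrt{6310 + 12323}}{3} = \frac{2}{3} + \frac{\sqrt{18633}}{3} \approx 46.168$)
$O = \frac{78271}{19568}$ ($O = 4 + \frac{1}{-47319 + 27751} = 4 + \frac{1}{-19568} = 4 - \frac{1}{19568} = \frac{78271}{19568} \approx 4.0$)
$l = - \frac{38758}{3} + \frac{\sqrt{18633}}{3}$ ($l = \left(\frac{2}{3} + \frac{\sqrt{18633}}{3}\right) - 12920 = - \frac{38758}{3} + \frac{\sqrt{18633}}{3} \approx -12874.0$)
$\frac{l + 43266}{O - 18529} = \frac{\left(- \frac{38758}{3} + \frac{\sqrt{18633}}{3}\right) + 43266}{\frac{78271}{19568} - 18529} = \frac{\frac{91040}{3} + \frac{\sqrt{18633}}{3}}{- \frac{362497201}{19568}} = \left(\frac{91040}{3} + \frac{\sqrt{18633}}{3}\right) \left(- \frac{19568}{362497201}\right) = - \frac{1781470720}{1087491603} - \frac{19568 \sqrt{18633}}{1087491603}$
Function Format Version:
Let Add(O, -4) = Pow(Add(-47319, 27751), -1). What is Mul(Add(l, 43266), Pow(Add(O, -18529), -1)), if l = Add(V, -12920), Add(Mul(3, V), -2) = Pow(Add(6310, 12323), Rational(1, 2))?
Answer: Add(Rational(-1781470720, 1087491603), Mul(Rational(-19568, 1087491603), Pow(18633, Rational(1, 2)))) ≈ -1.6406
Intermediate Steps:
V = Add(Rational(2, 3), Mul(Rational(1, 3), Pow(18633, Rational(1, 2)))) (V = Add(Rational(2, 3), Mul(Rational(1, 3), Pow(Add(6310, 12323), Rational(1, 2)))) = Add(Rational(2, 3), Mul(Rational(1, 3), Pow(18633, Rational(1, 2)))) ≈ 46.168)
O = Rational(78271, 19568) (O = Add(4, Pow(Add(-47319, 27751), -1)) = Add(4, Pow(-19568, -1)) = Add(4, Rational(-1, 19568)) = Rational(78271, 19568) ≈ 4.0000)
l = Add(Rational(-38758, 3), Mul(Rational(1, 3), Pow(18633, Rational(1, 2)))) (l = Add(Add(Rational(2, 3), Mul(Rational(1, 3), Pow(18633, Rational(1, 2)))), -12920) = Add(Rational(-38758, 3), Mul(Rational(1, 3), Pow(18633, Rational(1, 2)))) ≈ -12874.)
Mul(Add(l, 43266), Pow(Add(O, -18529), -1)) = Mul(Add(Add(Rational(-38758, 3), Mul(Rational(1, 3), Pow(18633, Rational(1, 2)))), 43266), Pow(Add(Rational(78271, 19568), -18529), -1)) = Mul(Add(Rational(91040, 3), Mul(Rational(1, 3), Pow(18633, Rational(1, 2)))), Pow(Rational(-362497201, 19568), -1)) = Mul(Add(Rational(91040, 3), Mul(Rational(1, 3), Pow(18633, Rational(1, 2)))), Rational(-19568, 362497201)) = Add(Rational(-1781470720, 1087491603), Mul(Rational(-19568, 1087491603), Pow(18633, Rational(1, 2))))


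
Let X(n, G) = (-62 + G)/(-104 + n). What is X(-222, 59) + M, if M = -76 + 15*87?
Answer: 400657/326 ≈ 1229.0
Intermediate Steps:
M = 1229 (M = -76 + 1305 = 1229)
X(n, G) = (-62 + G)/(-104 + n)
X(-222, 59) + M = (-62 + 59)/(-104 - 222) + 1229 = -3/(-326) + 1229 = -1/326*(-3) + 1229 = 3/326 + 1229 = 400657/326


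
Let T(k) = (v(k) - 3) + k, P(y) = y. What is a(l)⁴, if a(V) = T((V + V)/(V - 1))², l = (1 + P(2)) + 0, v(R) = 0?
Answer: 0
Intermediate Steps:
l = 3 (l = (1 + 2) + 0 = 3 + 0 = 3)
T(k) = -3 + k (T(k) = (0 - 3) + k = -3 + k)
a(V) = (-3 + 2*V/(-1 + V))² (a(V) = (-3 + (V + V)/(V - 1))² = (-3 + (2*V)/(-1 + V))² = (-3 + 2*V/(-1 + V))²)
a(l)⁴ = ((3 - 1*3)²/(-1 + 3)²)⁴ = ((3 - 3)²/2²)⁴ = ((¼)*0²)⁴ = ((¼)*0)⁴ = 0⁴ = 0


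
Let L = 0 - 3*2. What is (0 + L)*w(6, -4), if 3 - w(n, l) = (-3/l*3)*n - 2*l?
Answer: 111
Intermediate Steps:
L = -6 (L = 0 - 6 = -6)
w(n, l) = 3 + 2*l + 9*n/l (w(n, l) = 3 - ((-3/l*3)*n - 2*l) = 3 - ((-9/l)*n - 2*l) = 3 - (-9*n/l - 2*l) = 3 - (-2*l - 9*n/l) = 3 + (2*l + 9*n/l) = 3 + 2*l + 9*n/l)
(0 + L)*w(6, -4) = (0 - 6)*(3 + 2*(-4) + 9*6/(-4)) = -6*(3 - 8 + 9*6*(-¼)) = -6*(3 - 8 - 27/2) = -6*(-37/2) = 111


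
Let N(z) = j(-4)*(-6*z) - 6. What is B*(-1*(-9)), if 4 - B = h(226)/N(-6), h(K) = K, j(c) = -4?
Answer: 1239/25 ≈ 49.560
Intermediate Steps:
N(z) = -6 + 24*z (N(z) = -(-24)*z - 6 = 24*z - 6 = -6 + 24*z)
B = 413/75 (B = 4 - 226/(-6 + 24*(-6)) = 4 - 226/(-6 - 144) = 4 - 226/(-150) = 4 - 226*(-1)/150 = 4 - 1*(-113/75) = 4 + 113/75 = 413/75 ≈ 5.5067)
B*(-1*(-9)) = 413*(-1*(-9))/75 = (413/75)*9 = 1239/25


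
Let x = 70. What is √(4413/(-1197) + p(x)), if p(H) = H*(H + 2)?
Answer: √801786111/399 ≈ 70.967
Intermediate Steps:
p(H) = H*(2 + H)
√(4413/(-1197) + p(x)) = √(4413/(-1197) + 70*(2 + 70)) = √(4413*(-1/1197) + 70*72) = √(-1471/399 + 5040) = √(2009489/399) = √801786111/399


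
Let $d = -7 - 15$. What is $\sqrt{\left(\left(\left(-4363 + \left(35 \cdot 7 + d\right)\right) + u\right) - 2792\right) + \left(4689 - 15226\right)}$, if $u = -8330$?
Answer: $i \sqrt{25799} \approx 160.62 i$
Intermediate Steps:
$d = -22$ ($d = -7 - 15 = -22$)
$\sqrt{\left(\left(\left(-4363 + \left(35 \cdot 7 + d\right)\right) + u\right) - 2792\right) + \left(4689 - 15226\right)} = \sqrt{\left(\left(\left(-4363 + \left(35 \cdot 7 - 22\right)\right) - 8330\right) - 2792\right) + \left(4689 - 15226\right)} = \sqrt{\left(\left(\left(-4363 + \left(245 - 22\right)\right) - 8330\right) - 2792\right) - 10537} = \sqrt{\left(\left(\left(-4363 + 223\right) - 8330\right) - 2792\right) - 10537} = \sqrt{\left(\left(-4140 - 8330\right) - 2792\right) - 10537} = \sqrt{\left(-12470 - 2792\right) - 10537} = \sqrt{-15262 - 10537} = \sqrt{-25799} = i \sqrt{25799}$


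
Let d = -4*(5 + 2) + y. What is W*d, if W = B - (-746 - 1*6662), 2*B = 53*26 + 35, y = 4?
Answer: -194748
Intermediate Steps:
B = 1413/2 (B = (53*26 + 35)/2 = (1378 + 35)/2 = (½)*1413 = 1413/2 ≈ 706.50)
W = 16229/2 (W = 1413/2 - (-746 - 1*6662) = 1413/2 - (-746 - 6662) = 1413/2 - 1*(-7408) = 1413/2 + 7408 = 16229/2 ≈ 8114.5)
d = -24 (d = -4*(5 + 2) + 4 = -4*7 + 4 = -28 + 4 = -24)
W*d = (16229/2)*(-24) = -194748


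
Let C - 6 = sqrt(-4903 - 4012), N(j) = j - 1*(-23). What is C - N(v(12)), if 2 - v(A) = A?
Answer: -7 + I*sqrt(8915) ≈ -7.0 + 94.419*I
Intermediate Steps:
v(A) = 2 - A
N(j) = 23 + j (N(j) = j + 23 = 23 + j)
C = 6 + I*sqrt(8915) (C = 6 + sqrt(-4903 - 4012) = 6 + sqrt(-8915) = 6 + I*sqrt(8915) ≈ 6.0 + 94.419*I)
C - N(v(12)) = (6 + I*sqrt(8915)) - (23 + (2 - 1*12)) = (6 + I*sqrt(8915)) - (23 + (2 - 12)) = (6 + I*sqrt(8915)) - (23 - 10) = (6 + I*sqrt(8915)) - 1*13 = (6 + I*sqrt(8915)) - 13 = -7 + I*sqrt(8915)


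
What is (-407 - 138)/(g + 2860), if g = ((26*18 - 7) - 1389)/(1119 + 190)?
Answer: -713405/3742812 ≈ -0.19061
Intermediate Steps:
g = -928/1309 (g = ((468 - 7) - 1389)/1309 = (461 - 1389)*(1/1309) = -928*1/1309 = -928/1309 ≈ -0.70894)
(-407 - 138)/(g + 2860) = (-407 - 138)/(-928/1309 + 2860) = -545/3742812/1309 = -545*1309/3742812 = -713405/3742812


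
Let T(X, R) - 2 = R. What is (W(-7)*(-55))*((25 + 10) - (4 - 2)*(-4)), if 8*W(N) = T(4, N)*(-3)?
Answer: -35475/8 ≈ -4434.4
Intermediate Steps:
T(X, R) = 2 + R
W(N) = -¾ - 3*N/8 (W(N) = ((2 + N)*(-3))/8 = (-6 - 3*N)/8 = -¾ - 3*N/8)
(W(-7)*(-55))*((25 + 10) - (4 - 2)*(-4)) = ((-¾ - 3/8*(-7))*(-55))*((25 + 10) - (4 - 2)*(-4)) = ((-¾ + 21/8)*(-55))*(35 - 2*(-4)) = ((15/8)*(-55))*(35 - 1*(-8)) = -825*(35 + 8)/8 = -825/8*43 = -35475/8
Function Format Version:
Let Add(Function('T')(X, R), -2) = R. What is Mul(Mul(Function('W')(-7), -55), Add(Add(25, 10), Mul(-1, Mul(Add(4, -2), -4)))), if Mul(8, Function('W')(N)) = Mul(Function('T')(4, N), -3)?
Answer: Rational(-35475, 8) ≈ -4434.4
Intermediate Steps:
Function('T')(X, R) = Add(2, R)
Function('W')(N) = Add(Rational(-3, 4), Mul(Rational(-3, 8), N)) (Function('W')(N) = Mul(Rational(1, 8), Mul(Add(2, N), -3)) = Mul(Rational(1, 8), Add(-6, Mul(-3, N))) = Add(Rational(-3, 4), Mul(Rational(-3, 8), N)))
Mul(Mul(Function('W')(-7), -55), Add(Add(25, 10), Mul(-1, Mul(Add(4, -2), -4)))) = Mul(Mul(Add(Rational(-3, 4), Mul(Rational(-3, 8), -7)), -55), Add(Add(25, 10), Mul(-1, Mul(Add(4, -2), -4)))) = Mul(Mul(Add(Rational(-3, 4), Rational(21, 8)), -55), Add(35, Mul(-1, Mul(2, -4)))) = Mul(Mul(Rational(15, 8), -55), Add(35, Mul(-1, -8))) = Mul(Rational(-825, 8), Add(35, 8)) = Mul(Rational(-825, 8), 43) = Rational(-35475, 8)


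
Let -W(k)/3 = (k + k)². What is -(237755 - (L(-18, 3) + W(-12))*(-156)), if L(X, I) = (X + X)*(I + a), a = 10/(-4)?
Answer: 34621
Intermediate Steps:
a = -5/2 (a = 10*(-¼) = -5/2 ≈ -2.5000)
W(k) = -12*k² (W(k) = -3*(k + k)² = -3*4*k² = -12*k²)
L(X, I) = 2*X*(-5/2 + I) (L(X, I) = (X + X)*(I - 5/2) = (2*X)*(-5/2 + I) = 2*X*(-5/2 + I))
-(237755 - (L(-18, 3) + W(-12))*(-156)) = -(237755 - (-18*(-5 + 2*3) - 12*(-12)²)*(-156)) = -(237755 - (-18*(-5 + 6) - 12*144)*(-156)) = -(237755 - (-18*1 - 1728)*(-156)) = -(237755 - (-18 - 1728)*(-156)) = -(237755 - (-1746)*(-156)) = -(237755 - 1*272376) = -(237755 - 272376) = -1*(-34621) = 34621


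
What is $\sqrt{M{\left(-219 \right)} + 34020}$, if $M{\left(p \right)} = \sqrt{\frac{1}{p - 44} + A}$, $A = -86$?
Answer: $\frac{\sqrt{2353129380 + 263 i \sqrt{5948797}}}{263} \approx 184.45 + 0.02514 i$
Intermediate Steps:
$M{\left(p \right)} = \sqrt{-86 + \frac{1}{-44 + p}}$ ($M{\left(p \right)} = \sqrt{\frac{1}{p - 44} - 86} = \sqrt{\frac{1}{-44 + p} - 86} = \sqrt{-86 + \frac{1}{-44 + p}}$)
$\sqrt{M{\left(-219 \right)} + 34020} = \sqrt{\sqrt{\frac{3785 - -18834}{-44 - 219}} + 34020} = \sqrt{\sqrt{\frac{3785 + 18834}{-263}} + 34020} = \sqrt{\sqrt{\left(- \frac{1}{263}\right) 22619} + 34020} = \sqrt{\sqrt{- \frac{22619}{263}} + 34020} = \sqrt{\frac{i \sqrt{5948797}}{263} + 34020} = \sqrt{34020 + \frac{i \sqrt{5948797}}{263}}$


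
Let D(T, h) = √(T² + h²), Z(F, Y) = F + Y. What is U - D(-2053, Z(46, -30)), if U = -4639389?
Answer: -4639389 - 17*√14585 ≈ -4.6414e+6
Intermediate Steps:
U - D(-2053, Z(46, -30)) = -4639389 - √((-2053)² + (46 - 30)²) = -4639389 - √(4214809 + 16²) = -4639389 - √(4214809 + 256) = -4639389 - √4215065 = -4639389 - 17*√14585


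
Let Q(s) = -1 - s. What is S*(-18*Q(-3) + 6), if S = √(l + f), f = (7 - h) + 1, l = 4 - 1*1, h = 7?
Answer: -60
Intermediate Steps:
l = 3 (l = 4 - 1 = 3)
f = 1 (f = (7 - 1*7) + 1 = (7 - 7) + 1 = 0 + 1 = 1)
S = 2 (S = √(3 + 1) = √4 = 2)
S*(-18*Q(-3) + 6) = 2*(-18*(-1 - 1*(-3)) + 6) = 2*(-18*(-1 + 3) + 6) = 2*(-18*2 + 6) = 2*(-36 + 6) = 2*(-30) = -60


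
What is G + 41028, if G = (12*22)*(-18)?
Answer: 36276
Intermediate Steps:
G = -4752 (G = 264*(-18) = -4752)
G + 41028 = -4752 + 41028 = 36276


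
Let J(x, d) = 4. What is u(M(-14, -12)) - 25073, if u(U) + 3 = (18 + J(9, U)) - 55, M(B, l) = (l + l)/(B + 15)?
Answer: -25109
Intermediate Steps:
M(B, l) = 2*l/(15 + B) (M(B, l) = (2*l)/(15 + B) = 2*l/(15 + B))
u(U) = -36 (u(U) = -3 + ((18 + 4) - 55) = -3 + (22 - 55) = -3 - 33 = -36)
u(M(-14, -12)) - 25073 = -36 - 25073 = -25109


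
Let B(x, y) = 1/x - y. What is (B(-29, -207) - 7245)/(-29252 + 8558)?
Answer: 204103/600126 ≈ 0.34010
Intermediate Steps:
(B(-29, -207) - 7245)/(-29252 + 8558) = ((1/(-29) - 1*(-207)) - 7245)/(-29252 + 8558) = ((-1/29 + 207) - 7245)/(-20694) = (6002/29 - 7245)*(-1/20694) = -204103/29*(-1/20694) = 204103/600126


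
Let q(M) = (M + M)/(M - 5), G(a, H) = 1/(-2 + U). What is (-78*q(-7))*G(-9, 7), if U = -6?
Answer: 91/8 ≈ 11.375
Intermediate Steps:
G(a, H) = -⅛ (G(a, H) = 1/(-2 - 6) = 1/(-8) = -⅛)
q(M) = 2*M/(-5 + M) (q(M) = (2*M)/(-5 + M) = 2*M/(-5 + M))
(-78*q(-7))*G(-9, 7) = -156*(-7)/(-5 - 7)*(-⅛) = -156*(-7)/(-12)*(-⅛) = -156*(-7)*(-1)/12*(-⅛) = -78*7/6*(-⅛) = -91*(-⅛) = 91/8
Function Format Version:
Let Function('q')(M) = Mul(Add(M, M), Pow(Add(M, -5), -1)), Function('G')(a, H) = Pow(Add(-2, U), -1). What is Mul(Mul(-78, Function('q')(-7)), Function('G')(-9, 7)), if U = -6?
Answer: Rational(91, 8) ≈ 11.375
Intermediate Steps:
Function('G')(a, H) = Rational(-1, 8) (Function('G')(a, H) = Pow(Add(-2, -6), -1) = Pow(-8, -1) = Rational(-1, 8))
Function('q')(M) = Mul(2, M, Pow(Add(-5, M), -1)) (Function('q')(M) = Mul(Mul(2, M), Pow(Add(-5, M), -1)) = Mul(2, M, Pow(Add(-5, M), -1)))
Mul(Mul(-78, Function('q')(-7)), Function('G')(-9, 7)) = Mul(Mul(-78, Mul(2, -7, Pow(Add(-5, -7), -1))), Rational(-1, 8)) = Mul(Mul(-78, Mul(2, -7, Pow(-12, -1))), Rational(-1, 8)) = Mul(Mul(-78, Mul(2, -7, Rational(-1, 12))), Rational(-1, 8)) = Mul(Mul(-78, Rational(7, 6)), Rational(-1, 8)) = Mul(-91, Rational(-1, 8)) = Rational(91, 8)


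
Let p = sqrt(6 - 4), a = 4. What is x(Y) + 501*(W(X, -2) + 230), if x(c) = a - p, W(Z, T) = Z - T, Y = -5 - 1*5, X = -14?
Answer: 109222 - sqrt(2) ≈ 1.0922e+5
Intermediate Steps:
Y = -10 (Y = -5 - 5 = -10)
p = sqrt(2) ≈ 1.4142
x(c) = 4 - sqrt(2)
x(Y) + 501*(W(X, -2) + 230) = (4 - sqrt(2)) + 501*((-14 - 1*(-2)) + 230) = (4 - sqrt(2)) + 501*((-14 + 2) + 230) = (4 - sqrt(2)) + 501*(-12 + 230) = (4 - sqrt(2)) + 501*218 = (4 - sqrt(2)) + 109218 = 109222 - sqrt(2)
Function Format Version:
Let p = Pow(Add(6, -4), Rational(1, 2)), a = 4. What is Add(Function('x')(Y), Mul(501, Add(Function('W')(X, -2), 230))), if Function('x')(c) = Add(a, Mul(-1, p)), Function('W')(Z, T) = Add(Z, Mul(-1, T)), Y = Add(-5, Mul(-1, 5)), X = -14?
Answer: Add(109222, Mul(-1, Pow(2, Rational(1, 2)))) ≈ 1.0922e+5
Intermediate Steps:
Y = -10 (Y = Add(-5, -5) = -10)
p = Pow(2, Rational(1, 2)) ≈ 1.4142
Function('x')(c) = Add(4, Mul(-1, Pow(2, Rational(1, 2))))
Add(Function('x')(Y), Mul(501, Add(Function('W')(X, -2), 230))) = Add(Add(4, Mul(-1, Pow(2, Rational(1, 2)))), Mul(501, Add(Add(-14, Mul(-1, -2)), 230))) = Add(Add(4, Mul(-1, Pow(2, Rational(1, 2)))), Mul(501, Add(Add(-14, 2), 230))) = Add(Add(4, Mul(-1, Pow(2, Rational(1, 2)))), Mul(501, Add(-12, 230))) = Add(Add(4, Mul(-1, Pow(2, Rational(1, 2)))), Mul(501, 218)) = Add(Add(4, Mul(-1, Pow(2, Rational(1, 2)))), 109218) = Add(109222, Mul(-1, Pow(2, Rational(1, 2))))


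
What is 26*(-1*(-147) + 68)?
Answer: 5590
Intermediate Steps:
26*(-1*(-147) + 68) = 26*(147 + 68) = 26*215 = 5590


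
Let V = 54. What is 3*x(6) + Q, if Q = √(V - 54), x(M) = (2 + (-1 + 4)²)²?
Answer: 363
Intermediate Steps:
x(M) = 121 (x(M) = (2 + 3²)² = (2 + 9)² = 11² = 121)
Q = 0 (Q = √(54 - 54) = √0 = 0)
3*x(6) + Q = 3*121 + 0 = 363 + 0 = 363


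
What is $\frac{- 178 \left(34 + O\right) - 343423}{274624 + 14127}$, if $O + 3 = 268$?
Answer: $- \frac{396645}{288751} \approx -1.3737$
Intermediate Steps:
$O = 265$ ($O = -3 + 268 = 265$)
$\frac{- 178 \left(34 + O\right) - 343423}{274624 + 14127} = \frac{- 178 \left(34 + 265\right) - 343423}{274624 + 14127} = \frac{\left(-178\right) 299 - 343423}{288751} = \left(-53222 - 343423\right) \frac{1}{288751} = \left(-396645\right) \frac{1}{288751} = - \frac{396645}{288751}$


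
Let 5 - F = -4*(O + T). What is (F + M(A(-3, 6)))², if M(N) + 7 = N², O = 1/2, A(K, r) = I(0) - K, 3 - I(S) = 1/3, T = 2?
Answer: 130321/81 ≈ 1608.9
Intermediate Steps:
I(S) = 8/3 (I(S) = 3 - 1/3 = 3 - 1*⅓ = 3 - ⅓ = 8/3)
A(K, r) = 8/3 - K
O = ½ ≈ 0.50000
F = 15 (F = 5 - (-4)*(½ + 2) = 5 - (-4)*5/2 = 5 - 1*(-10) = 5 + 10 = 15)
M(N) = -7 + N²
(F + M(A(-3, 6)))² = (15 + (-7 + (8/3 - 1*(-3))²))² = (15 + (-7 + (8/3 + 3)²))² = (15 + (-7 + (17/3)²))² = (15 + (-7 + 289/9))² = (15 + 226/9)² = (361/9)² = 130321/81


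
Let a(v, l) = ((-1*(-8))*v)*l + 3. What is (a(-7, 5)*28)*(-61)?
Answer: 473116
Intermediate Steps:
a(v, l) = 3 + 8*l*v (a(v, l) = (8*v)*l + 3 = 8*l*v + 3 = 3 + 8*l*v)
(a(-7, 5)*28)*(-61) = ((3 + 8*5*(-7))*28)*(-61) = ((3 - 280)*28)*(-61) = -277*28*(-61) = -7756*(-61) = 473116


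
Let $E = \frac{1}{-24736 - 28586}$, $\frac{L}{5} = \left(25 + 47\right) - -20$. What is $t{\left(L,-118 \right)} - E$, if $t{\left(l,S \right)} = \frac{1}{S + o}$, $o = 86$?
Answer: $- \frac{26645}{853152} \approx -0.031231$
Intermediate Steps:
$L = 460$ ($L = 5 \left(\left(25 + 47\right) - -20\right) = 5 \left(72 + 20\right) = 5 \cdot 92 = 460$)
$t{\left(l,S \right)} = \frac{1}{86 + S}$ ($t{\left(l,S \right)} = \frac{1}{S + 86} = \frac{1}{86 + S}$)
$E = - \frac{1}{53322}$ ($E = \frac{1}{-53322} = - \frac{1}{53322} \approx -1.8754 \cdot 10^{-5}$)
$t{\left(L,-118 \right)} - E = \frac{1}{86 - 118} - - \frac{1}{53322} = \frac{1}{-32} + \frac{1}{53322} = - \frac{1}{32} + \frac{1}{53322} = - \frac{26645}{853152}$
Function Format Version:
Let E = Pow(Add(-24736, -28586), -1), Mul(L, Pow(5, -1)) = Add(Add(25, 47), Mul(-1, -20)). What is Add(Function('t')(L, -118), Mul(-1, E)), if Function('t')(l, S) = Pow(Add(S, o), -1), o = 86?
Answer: Rational(-26645, 853152) ≈ -0.031231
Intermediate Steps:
L = 460 (L = Mul(5, Add(Add(25, 47), Mul(-1, -20))) = Mul(5, Add(72, 20)) = Mul(5, 92) = 460)
Function('t')(l, S) = Pow(Add(86, S), -1) (Function('t')(l, S) = Pow(Add(S, 86), -1) = Pow(Add(86, S), -1))
E = Rational(-1, 53322) (E = Pow(-53322, -1) = Rational(-1, 53322) ≈ -1.8754e-5)
Add(Function('t')(L, -118), Mul(-1, E)) = Add(Pow(Add(86, -118), -1), Mul(-1, Rational(-1, 53322))) = Add(Pow(-32, -1), Rational(1, 53322)) = Add(Rational(-1, 32), Rational(1, 53322)) = Rational(-26645, 853152)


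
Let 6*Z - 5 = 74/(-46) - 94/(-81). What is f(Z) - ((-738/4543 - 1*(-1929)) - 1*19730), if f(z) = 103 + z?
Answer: 454620753610/25390827 ≈ 17905.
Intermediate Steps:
Z = 4240/5589 (Z = ⅚ + (74/(-46) - 94/(-81))/6 = ⅚ + (74*(-1/46) - 94*(-1/81))/6 = ⅚ + (-37/23 + 94/81)/6 = ⅚ + (⅙)*(-835/1863) = ⅚ - 835/11178 = 4240/5589 ≈ 0.75863)
f(Z) - ((-738/4543 - 1*(-1929)) - 1*19730) = (103 + 4240/5589) - ((-738/4543 - 1*(-1929)) - 1*19730) = 579907/5589 - ((-738*1/4543 + 1929) - 19730) = 579907/5589 - ((-738/4543 + 1929) - 19730) = 579907/5589 - (8762709/4543 - 19730) = 579907/5589 - 1*(-80870681/4543) = 579907/5589 + 80870681/4543 = 454620753610/25390827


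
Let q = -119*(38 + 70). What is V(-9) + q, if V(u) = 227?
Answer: -12625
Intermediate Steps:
q = -12852 (q = -119*108 = -12852)
V(-9) + q = 227 - 12852 = -12625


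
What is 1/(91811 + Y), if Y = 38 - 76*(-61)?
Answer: 1/96485 ≈ 1.0364e-5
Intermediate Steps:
Y = 4674 (Y = 38 + 4636 = 4674)
1/(91811 + Y) = 1/(91811 + 4674) = 1/96485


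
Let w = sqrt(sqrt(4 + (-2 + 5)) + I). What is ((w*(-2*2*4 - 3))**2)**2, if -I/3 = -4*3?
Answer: 169808263 + 9383112*sqrt(7) ≈ 1.9463e+8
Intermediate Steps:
I = 36 (I = -(-12)*3 = -3*(-12) = 36)
w = sqrt(36 + sqrt(7)) (w = sqrt(sqrt(4 + (-2 + 5)) + 36) = sqrt(sqrt(4 + 3) + 36) = sqrt(sqrt(7) + 36) = sqrt(36 + sqrt(7)) ≈ 6.2166)
((w*(-2*2*4 - 3))**2)**2 = ((sqrt(36 + sqrt(7))*(-2*2*4 - 3))**2)**2 = ((sqrt(36 + sqrt(7))*(-4*4 - 3))**2)**2 = ((sqrt(36 + sqrt(7))*(-16 - 3))**2)**2 = ((sqrt(36 + sqrt(7))*(-19))**2)**2 = ((-19*sqrt(36 + sqrt(7)))**2)**2 = (12996 + 361*sqrt(7))**2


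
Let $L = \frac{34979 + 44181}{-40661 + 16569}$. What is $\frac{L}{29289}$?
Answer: $- \frac{19790}{176407647} \approx -0.00011218$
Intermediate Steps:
$L = - \frac{19790}{6023}$ ($L = \frac{79160}{-24092} = 79160 \left(- \frac{1}{24092}\right) = - \frac{19790}{6023} \approx -3.2857$)
$\frac{L}{29289} = - \frac{19790}{6023 \cdot 29289} = \left(- \frac{19790}{6023}\right) \frac{1}{29289} = - \frac{19790}{176407647}$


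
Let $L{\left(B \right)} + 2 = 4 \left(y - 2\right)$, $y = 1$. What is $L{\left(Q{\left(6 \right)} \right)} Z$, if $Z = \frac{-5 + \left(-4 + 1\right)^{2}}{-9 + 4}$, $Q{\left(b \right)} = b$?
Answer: $\frac{24}{5} \approx 4.8$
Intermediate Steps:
$L{\left(B \right)} = -6$ ($L{\left(B \right)} = -2 + 4 \left(1 - 2\right) = -2 + 4 \left(-1\right) = -2 - 4 = -6$)
$Z = - \frac{4}{5}$ ($Z = \frac{-5 + \left(-3\right)^{2}}{-5} = \left(-5 + 9\right) \left(- \frac{1}{5}\right) = 4 \left(- \frac{1}{5}\right) = - \frac{4}{5} \approx -0.8$)
$L{\left(Q{\left(6 \right)} \right)} Z = \left(-6\right) \left(- \frac{4}{5}\right) = \frac{24}{5}$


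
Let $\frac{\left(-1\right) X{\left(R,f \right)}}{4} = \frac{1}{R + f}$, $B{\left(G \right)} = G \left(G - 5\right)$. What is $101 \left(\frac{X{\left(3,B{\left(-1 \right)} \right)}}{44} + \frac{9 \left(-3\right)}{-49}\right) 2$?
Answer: $\frac{530048}{4851} \approx 109.27$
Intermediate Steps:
$B{\left(G \right)} = G \left(-5 + G\right)$
$X{\left(R,f \right)} = - \frac{4}{R + f}$
$101 \left(\frac{X{\left(3,B{\left(-1 \right)} \right)}}{44} + \frac{9 \left(-3\right)}{-49}\right) 2 = 101 \left(\frac{\left(-4\right) \frac{1}{3 - \left(-5 - 1\right)}}{44} + \frac{9 \left(-3\right)}{-49}\right) 2 = 101 \left(- \frac{4}{3 - -6} \cdot \frac{1}{44} - - \frac{27}{49}\right) 2 = 101 \left(- \frac{4}{3 + 6} \cdot \frac{1}{44} + \frac{27}{49}\right) 2 = 101 \left(- \frac{4}{9} \cdot \frac{1}{44} + \frac{27}{49}\right) 2 = 101 \left(\left(-4\right) \frac{1}{9} \cdot \frac{1}{44} + \frac{27}{49}\right) 2 = 101 \left(\left(- \frac{4}{9}\right) \frac{1}{44} + \frac{27}{49}\right) 2 = 101 \left(- \frac{1}{99} + \frac{27}{49}\right) 2 = 101 \cdot \frac{2624}{4851} \cdot 2 = \frac{265024}{4851} \cdot 2 = \frac{530048}{4851}$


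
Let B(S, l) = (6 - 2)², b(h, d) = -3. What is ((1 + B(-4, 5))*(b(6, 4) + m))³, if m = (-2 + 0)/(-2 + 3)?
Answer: -614125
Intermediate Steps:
B(S, l) = 16 (B(S, l) = 4² = 16)
m = -2 (m = -2/1 = -2*1 = -2)
((1 + B(-4, 5))*(b(6, 4) + m))³ = ((1 + 16)*(-3 - 2))³ = (17*(-5))³ = (-85)³ = -614125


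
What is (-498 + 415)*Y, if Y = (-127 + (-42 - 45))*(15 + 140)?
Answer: 2753110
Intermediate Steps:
Y = -33170 (Y = (-127 - 87)*155 = -214*155 = -33170)
(-498 + 415)*Y = (-498 + 415)*(-33170) = -83*(-33170) = 2753110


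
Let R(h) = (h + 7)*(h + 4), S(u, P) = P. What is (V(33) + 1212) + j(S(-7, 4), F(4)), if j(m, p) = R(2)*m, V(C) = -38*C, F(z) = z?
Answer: 174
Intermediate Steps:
R(h) = (4 + h)*(7 + h) (R(h) = (7 + h)*(4 + h) = (4 + h)*(7 + h))
j(m, p) = 54*m (j(m, p) = (28 + 2**2 + 11*2)*m = (28 + 4 + 22)*m = 54*m)
(V(33) + 1212) + j(S(-7, 4), F(4)) = (-38*33 + 1212) + 54*4 = (-1254 + 1212) + 216 = -42 + 216 = 174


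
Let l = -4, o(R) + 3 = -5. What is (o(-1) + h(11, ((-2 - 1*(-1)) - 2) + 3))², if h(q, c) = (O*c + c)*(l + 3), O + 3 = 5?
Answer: 64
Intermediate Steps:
o(R) = -8 (o(R) = -3 - 5 = -8)
O = 2 (O = -3 + 5 = 2)
h(q, c) = -3*c (h(q, c) = (2*c + c)*(-4 + 3) = (3*c)*(-1) = -3*c)
(o(-1) + h(11, ((-2 - 1*(-1)) - 2) + 3))² = (-8 - 3*(((-2 - 1*(-1)) - 2) + 3))² = (-8 - 3*(((-2 + 1) - 2) + 3))² = (-8 - 3*((-1 - 2) + 3))² = (-8 - 3*(-3 + 3))² = (-8 - 3*0)² = (-8 + 0)² = (-8)² = 64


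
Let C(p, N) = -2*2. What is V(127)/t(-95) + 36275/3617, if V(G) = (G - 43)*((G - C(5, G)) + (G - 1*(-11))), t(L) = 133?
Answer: 12364901/68723 ≈ 179.92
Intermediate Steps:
C(p, N) = -4
V(G) = (-43 + G)*(15 + 2*G) (V(G) = (G - 43)*((G - 1*(-4)) + (G - 1*(-11))) = (-43 + G)*((G + 4) + (G + 11)) = (-43 + G)*((4 + G) + (11 + G)) = (-43 + G)*(15 + 2*G))
V(127)/t(-95) + 36275/3617 = (-645 - 71*127 + 2*127²)/133 + 36275/3617 = (-645 - 9017 + 2*16129)*(1/133) + 36275*(1/3617) = (-645 - 9017 + 32258)*(1/133) + 36275/3617 = 22596*(1/133) + 36275/3617 = 3228/19 + 36275/3617 = 12364901/68723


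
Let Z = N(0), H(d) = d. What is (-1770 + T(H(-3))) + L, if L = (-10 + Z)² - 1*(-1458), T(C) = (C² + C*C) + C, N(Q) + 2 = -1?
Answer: -128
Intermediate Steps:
N(Q) = -3 (N(Q) = -2 - 1 = -3)
Z = -3
T(C) = C + 2*C² (T(C) = (C² + C²) + C = 2*C² + C = C + 2*C²)
L = 1627 (L = (-10 - 3)² - 1*(-1458) = (-13)² + 1458 = 169 + 1458 = 1627)
(-1770 + T(H(-3))) + L = (-1770 - 3*(1 + 2*(-3))) + 1627 = (-1770 - 3*(1 - 6)) + 1627 = (-1770 - 3*(-5)) + 1627 = (-1770 + 15) + 1627 = -1755 + 1627 = -128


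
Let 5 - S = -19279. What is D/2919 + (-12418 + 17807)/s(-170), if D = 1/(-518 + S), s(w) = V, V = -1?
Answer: -295198394105/54777954 ≈ -5389.0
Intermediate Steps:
S = 19284 (S = 5 - 1*(-19279) = 5 + 19279 = 19284)
s(w) = -1
D = 1/18766 (D = 1/(-518 + 19284) = 1/18766 ≈ 5.3288e-5)
D/2919 + (-12418 + 17807)/s(-170) = (1/18766)/2919 + (-12418 + 17807)/(-1) = (1/18766)*(1/2919) + 5389*(-1) = 1/54777954 - 5389 = -295198394105/54777954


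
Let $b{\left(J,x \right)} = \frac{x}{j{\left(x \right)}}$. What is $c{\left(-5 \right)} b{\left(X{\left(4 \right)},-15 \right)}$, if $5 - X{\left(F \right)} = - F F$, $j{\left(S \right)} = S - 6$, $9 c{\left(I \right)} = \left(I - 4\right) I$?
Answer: $\frac{25}{7} \approx 3.5714$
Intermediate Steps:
$c{\left(I \right)} = \frac{I \left(-4 + I\right)}{9}$ ($c{\left(I \right)} = \frac{\left(I - 4\right) I}{9} = \frac{\left(-4 + I\right) I}{9} = \frac{I \left(-4 + I\right)}{9}$)
$j{\left(S \right)} = -6 + S$ ($j{\left(S \right)} = S - 6 = -6 + S$)
$X{\left(F \right)} = 5 + F^{2}$ ($X{\left(F \right)} = 5 - - F F = 5 - - F^{2} = 5 + F^{2}$)
$b{\left(J,x \right)} = \frac{x}{-6 + x}$
$c{\left(-5 \right)} b{\left(X{\left(4 \right)},-15 \right)} = \frac{1}{9} \left(-5\right) \left(-4 - 5\right) \left(- \frac{15}{-6 - 15}\right) = \frac{1}{9} \left(-5\right) \left(-9\right) \left(- \frac{15}{-21}\right) = 5 \left(\left(-15\right) \left(- \frac{1}{21}\right)\right) = 5 \cdot \frac{5}{7} = \frac{25}{7}$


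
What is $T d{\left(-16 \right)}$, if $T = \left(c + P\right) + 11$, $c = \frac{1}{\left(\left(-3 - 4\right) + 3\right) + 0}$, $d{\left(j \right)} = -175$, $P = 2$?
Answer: $- \frac{8925}{4} \approx -2231.3$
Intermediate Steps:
$c = - \frac{1}{4}$ ($c = \frac{1}{\left(-7 + 3\right) + 0} = \frac{1}{-4 + 0} = \frac{1}{-4} = - \frac{1}{4} \approx -0.25$)
$T = \frac{51}{4}$ ($T = \left(- \frac{1}{4} + 2\right) + 11 = \frac{7}{4} + 11 = \frac{51}{4} \approx 12.75$)
$T d{\left(-16 \right)} = \frac{51}{4} \left(-175\right) = - \frac{8925}{4}$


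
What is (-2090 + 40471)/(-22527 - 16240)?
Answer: -38381/38767 ≈ -0.99004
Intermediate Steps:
(-2090 + 40471)/(-22527 - 16240) = 38381/(-38767) = 38381*(-1/38767) = -38381/38767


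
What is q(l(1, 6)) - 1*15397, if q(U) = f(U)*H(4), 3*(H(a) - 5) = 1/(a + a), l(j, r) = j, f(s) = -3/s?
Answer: -123297/8 ≈ -15412.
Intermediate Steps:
H(a) = 5 + 1/(6*a) (H(a) = 5 + 1/(3*(a + a)) = 5 + 1/(3*((2*a))) = 5 + (1/(2*a))/3 = 5 + 1/(6*a))
q(U) = -121/(8*U) (q(U) = (-3/U)*(5 + (1/6)/4) = (-3/U)*(5 + (1/6)*(1/4)) = (-3/U)*(5 + 1/24) = -3/U*(121/24) = -121/(8*U))
q(l(1, 6)) - 1*15397 = -121/8/1 - 1*15397 = -121/8*1 - 15397 = -121/8 - 15397 = -123297/8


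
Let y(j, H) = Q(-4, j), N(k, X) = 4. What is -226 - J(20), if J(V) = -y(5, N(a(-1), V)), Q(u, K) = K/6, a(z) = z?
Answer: -1351/6 ≈ -225.17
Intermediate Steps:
Q(u, K) = K/6 (Q(u, K) = K*(⅙) = K/6)
y(j, H) = j/6
J(V) = -⅚ (J(V) = -5/6 = -1*⅚ = -⅚)
-226 - J(20) = -226 - 1*(-⅚) = -226 + ⅚ = -1351/6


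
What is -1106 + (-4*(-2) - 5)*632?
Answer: 790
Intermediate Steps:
-1106 + (-4*(-2) - 5)*632 = -1106 + (8 - 5)*632 = -1106 + 3*632 = -1106 + 1896 = 790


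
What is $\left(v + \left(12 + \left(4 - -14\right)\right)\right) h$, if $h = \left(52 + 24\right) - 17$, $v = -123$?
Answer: $-5487$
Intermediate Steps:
$h = 59$ ($h = 76 - 17 = 59$)
$\left(v + \left(12 + \left(4 - -14\right)\right)\right) h = \left(-123 + \left(12 + \left(4 - -14\right)\right)\right) 59 = \left(-123 + \left(12 + \left(4 + 14\right)\right)\right) 59 = \left(-123 + \left(12 + 18\right)\right) 59 = \left(-123 + 30\right) 59 = \left(-93\right) 59 = -5487$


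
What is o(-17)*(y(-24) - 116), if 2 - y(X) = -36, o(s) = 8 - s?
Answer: -1950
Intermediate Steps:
y(X) = 38 (y(X) = 2 - 1*(-36) = 2 + 36 = 38)
o(-17)*(y(-24) - 116) = (8 - 1*(-17))*(38 - 116) = (8 + 17)*(-78) = 25*(-78) = -1950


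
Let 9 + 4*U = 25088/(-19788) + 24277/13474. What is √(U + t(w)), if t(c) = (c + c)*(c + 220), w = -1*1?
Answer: I*√7821761450600916426/133311756 ≈ 20.979*I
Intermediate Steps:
w = -1
t(c) = 2*c*(220 + c) (t(c) = (2*c)*(220 + c) = 2*c*(220 + c))
U = -564313511/266623512 (U = -9/4 + (25088/(-19788) + 24277/13474)/4 = -9/4 + (25088*(-1/19788) + 24277*(1/13474))/4 = -9/4 + (-6272/4947 + 24277/13474)/4 = -9/4 + (¼)*(35589391/66655878) = -9/4 + 35589391/266623512 = -564313511/266623512 ≈ -2.1165)
√(U + t(w)) = √(-564313511/266623512 + 2*(-1)*(220 - 1)) = √(-564313511/266623512 + 2*(-1)*219) = √(-564313511/266623512 - 438) = √(-117345411767/266623512) = I*√7821761450600916426/133311756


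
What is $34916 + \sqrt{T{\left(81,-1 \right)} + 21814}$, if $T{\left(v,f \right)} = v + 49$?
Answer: $34916 + 2 \sqrt{5486} \approx 35064.0$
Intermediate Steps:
$T{\left(v,f \right)} = 49 + v$
$34916 + \sqrt{T{\left(81,-1 \right)} + 21814} = 34916 + \sqrt{\left(49 + 81\right) + 21814} = 34916 + \sqrt{130 + 21814} = 34916 + \sqrt{21944} = 34916 + 2 \sqrt{5486}$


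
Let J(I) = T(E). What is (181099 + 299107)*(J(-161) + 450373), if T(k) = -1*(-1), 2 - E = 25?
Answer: 216272297044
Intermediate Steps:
E = -23 (E = 2 - 1*25 = 2 - 25 = -23)
T(k) = 1
J(I) = 1
(181099 + 299107)*(J(-161) + 450373) = (181099 + 299107)*(1 + 450373) = 480206*450374 = 216272297044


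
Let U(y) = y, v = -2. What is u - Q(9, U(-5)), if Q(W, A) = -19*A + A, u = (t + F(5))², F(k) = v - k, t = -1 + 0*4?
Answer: -26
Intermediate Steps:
t = -1 (t = -1 + 0 = -1)
F(k) = -2 - k
u = 64 (u = (-1 + (-2 - 1*5))² = (-1 + (-2 - 5))² = (-1 - 7)² = (-8)² = 64)
Q(W, A) = -18*A
u - Q(9, U(-5)) = 64 - (-18)*(-5) = 64 - 1*90 = 64 - 90 = -26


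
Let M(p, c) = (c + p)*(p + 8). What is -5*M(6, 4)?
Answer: -700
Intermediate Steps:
M(p, c) = (8 + p)*(c + p) (M(p, c) = (c + p)*(8 + p) = (8 + p)*(c + p))
-5*M(6, 4) = -5*(6² + 8*4 + 8*6 + 4*6) = -5*(36 + 32 + 48 + 24) = -5*140 = -700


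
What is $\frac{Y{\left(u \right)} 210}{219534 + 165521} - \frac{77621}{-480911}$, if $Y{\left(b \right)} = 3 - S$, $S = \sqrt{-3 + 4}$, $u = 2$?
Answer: $\frac{6018067355}{37035437021} \approx 0.16249$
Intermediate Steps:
$S = 1$ ($S = \sqrt{1} = 1$)
$Y{\left(b \right)} = 2$ ($Y{\left(b \right)} = 3 - 1 = 2$)
$\frac{Y{\left(u \right)} 210}{219534 + 165521} - \frac{77621}{-480911} = \frac{2 \cdot 210}{219534 + 165521} - \frac{77621}{-480911} = \frac{420}{385055} - - \frac{77621}{480911} = 420 \cdot \frac{1}{385055} + \frac{77621}{480911} = \frac{84}{77011} + \frac{77621}{480911} = \frac{6018067355}{37035437021}$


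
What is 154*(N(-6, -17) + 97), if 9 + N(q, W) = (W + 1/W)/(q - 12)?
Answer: 2095786/153 ≈ 13698.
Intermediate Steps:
N(q, W) = -9 + (W + 1/W)/(-12 + q) (N(q, W) = -9 + (W + 1/W)/(q - 12) = -9 + (W + 1/W)/(-12 + q))
154*(N(-6, -17) + 97) = 154*((1 + (-17)**2 + 108*(-17) - 9*(-17)*(-6))/((-17)*(-12 - 6)) + 97) = 154*(-1/17*(1 + 289 - 1836 - 918)/(-18) + 97) = 154*(-1/17*(-1/18)*(-2464) + 97) = 154*(-1232/153 + 97) = 154*(13609/153) = 2095786/153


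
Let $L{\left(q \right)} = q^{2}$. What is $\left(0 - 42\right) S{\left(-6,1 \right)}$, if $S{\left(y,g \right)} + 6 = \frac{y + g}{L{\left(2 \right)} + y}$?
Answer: $147$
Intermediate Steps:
$S{\left(y,g \right)} = -6 + \frac{g + y}{4 + y}$ ($S{\left(y,g \right)} = -6 + \frac{y + g}{2^{2} + y} = -6 + \frac{g + y}{4 + y}$)
$\left(0 - 42\right) S{\left(-6,1 \right)} = \left(0 - 42\right) \frac{-24 + 1 - -30}{4 - 6} = - 42 \frac{-24 + 1 + 30}{-2} = - 42 \left(\left(- \frac{1}{2}\right) 7\right) = \left(-42\right) \left(- \frac{7}{2}\right) = 147$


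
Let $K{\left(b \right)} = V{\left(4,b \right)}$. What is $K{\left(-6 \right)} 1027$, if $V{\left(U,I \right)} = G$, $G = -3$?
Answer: $-3081$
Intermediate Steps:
$V{\left(U,I \right)} = -3$
$K{\left(b \right)} = -3$
$K{\left(-6 \right)} 1027 = \left(-3\right) 1027 = -3081$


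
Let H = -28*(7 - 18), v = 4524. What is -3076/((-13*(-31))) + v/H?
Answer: 218941/31031 ≈ 7.0556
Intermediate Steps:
H = 308 (H = -28*(-11) = 308)
-3076/((-13*(-31))) + v/H = -3076/((-13*(-31))) + 4524/308 = -3076/403 + 4524*(1/308) = -3076*1/403 + 1131/77 = -3076/403 + 1131/77 = 218941/31031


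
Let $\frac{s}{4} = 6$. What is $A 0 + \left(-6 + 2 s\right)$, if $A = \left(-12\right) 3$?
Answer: $42$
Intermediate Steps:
$s = 24$ ($s = 4 \cdot 6 = 24$)
$A = -36$
$A 0 + \left(-6 + 2 s\right) = \left(-36\right) 0 + \left(-6 + 2 \cdot 24\right) = 0 + \left(-6 + 48\right) = 0 + 42 = 42$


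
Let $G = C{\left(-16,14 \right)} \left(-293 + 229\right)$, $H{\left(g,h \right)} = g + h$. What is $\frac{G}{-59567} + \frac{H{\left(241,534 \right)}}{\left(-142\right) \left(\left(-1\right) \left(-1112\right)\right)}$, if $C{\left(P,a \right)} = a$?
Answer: $\frac{95317559}{9405867568} \approx 0.010134$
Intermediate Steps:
$G = -896$ ($G = 14 \left(-293 + 229\right) = 14 \left(-64\right) = -896$)
$\frac{G}{-59567} + \frac{H{\left(241,534 \right)}}{\left(-142\right) \left(\left(-1\right) \left(-1112\right)\right)} = - \frac{896}{-59567} + \frac{241 + 534}{\left(-142\right) \left(\left(-1\right) \left(-1112\right)\right)} = \left(-896\right) \left(- \frac{1}{59567}\right) + \frac{775}{\left(-142\right) 1112} = \frac{896}{59567} + \frac{775}{-157904} = \frac{896}{59567} + 775 \left(- \frac{1}{157904}\right) = \frac{896}{59567} - \frac{775}{157904} = \frac{95317559}{9405867568}$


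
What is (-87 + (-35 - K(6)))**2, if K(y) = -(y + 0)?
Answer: 13456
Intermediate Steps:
K(y) = -y
(-87 + (-35 - K(6)))**2 = (-87 + (-35 - (-1)*6))**2 = (-87 + (-35 - 1*(-6)))**2 = (-87 + (-35 + 6))**2 = (-87 - 29)**2 = (-116)**2 = 13456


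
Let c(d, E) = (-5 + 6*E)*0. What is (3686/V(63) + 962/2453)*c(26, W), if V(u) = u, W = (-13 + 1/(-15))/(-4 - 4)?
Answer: 0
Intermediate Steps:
W = 49/30 (W = (-13 - 1/15)/(-8) = -196/15*(-⅛) = 49/30 ≈ 1.6333)
c(d, E) = 0
(3686/V(63) + 962/2453)*c(26, W) = (3686/63 + 962/2453)*0 = (9102364/154539)*0 = 0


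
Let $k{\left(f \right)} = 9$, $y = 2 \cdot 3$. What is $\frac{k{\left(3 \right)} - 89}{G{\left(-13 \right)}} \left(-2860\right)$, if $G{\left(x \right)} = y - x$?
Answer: $\frac{228800}{19} \approx 12042.0$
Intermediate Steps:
$y = 6$
$G{\left(x \right)} = 6 - x$
$\frac{k{\left(3 \right)} - 89}{G{\left(-13 \right)}} \left(-2860\right) = \frac{9 - 89}{6 - -13} \left(-2860\right) = - \frac{80}{6 + 13} \left(-2860\right) = - \frac{80}{19} \left(-2860\right) = \left(-80\right) \frac{1}{19} \left(-2860\right) = \left(- \frac{80}{19}\right) \left(-2860\right) = \frac{228800}{19}$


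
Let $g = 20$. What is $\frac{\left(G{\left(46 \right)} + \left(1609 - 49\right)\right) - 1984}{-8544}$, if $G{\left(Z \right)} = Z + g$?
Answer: $\frac{179}{4272} \approx 0.041901$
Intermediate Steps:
$G{\left(Z \right)} = 20 + Z$ ($G{\left(Z \right)} = Z + 20 = 20 + Z$)
$\frac{\left(G{\left(46 \right)} + \left(1609 - 49\right)\right) - 1984}{-8544} = \frac{\left(\left(20 + 46\right) + \left(1609 - 49\right)\right) - 1984}{-8544} = \left(\left(66 + 1560\right) - 1984\right) \left(- \frac{1}{8544}\right) = \left(1626 - 1984\right) \left(- \frac{1}{8544}\right) = \left(-358\right) \left(- \frac{1}{8544}\right) = \frac{179}{4272}$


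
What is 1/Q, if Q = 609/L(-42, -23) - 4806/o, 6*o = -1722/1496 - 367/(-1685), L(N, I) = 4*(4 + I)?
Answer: 89396444/2761451795859 ≈ 3.2373e-5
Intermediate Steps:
L(N, I) = 16 + 4*I
o = -1176269/7562280 (o = (-1722/1496 - 367/(-1685))/6 = (-1722*1/1496 - 367*(-1/1685))/6 = (-861/748 + 367/1685)/6 = (⅙)*(-1176269/1260380) = -1176269/7562280 ≈ -0.15554)
Q = 2761451795859/89396444 (Q = 609/(16 + 4*(-23)) - 4806/(-1176269/7562280) = 609/(16 - 92) - 4806*(-7562280/1176269) = 609/(-76) + 36344317680/1176269 = 609*(-1/76) + 36344317680/1176269 = -609/76 + 36344317680/1176269 = 2761451795859/89396444 ≈ 30890.)
1/Q = 1/(2761451795859/89396444) = 89396444/2761451795859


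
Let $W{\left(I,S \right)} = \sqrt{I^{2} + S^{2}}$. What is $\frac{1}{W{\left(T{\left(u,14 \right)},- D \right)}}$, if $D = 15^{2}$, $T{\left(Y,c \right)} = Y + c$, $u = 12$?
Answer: $\frac{\sqrt{61}}{1769} \approx 0.0044151$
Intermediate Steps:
$D = 225$
$\frac{1}{W{\left(T{\left(u,14 \right)},- D \right)}} = \frac{1}{\sqrt{\left(12 + 14\right)^{2} + \left(\left(-1\right) 225\right)^{2}}} = \frac{1}{\sqrt{26^{2} + \left(-225\right)^{2}}} = \frac{1}{\sqrt{676 + 50625}} = \frac{1}{\sqrt{51301}} = \frac{1}{29 \sqrt{61}} = \frac{\sqrt{61}}{1769}$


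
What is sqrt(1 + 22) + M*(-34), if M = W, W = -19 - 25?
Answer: 1496 + sqrt(23) ≈ 1500.8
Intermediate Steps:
W = -44
M = -44
sqrt(1 + 22) + M*(-34) = sqrt(1 + 22) - 44*(-34) = sqrt(23) + 1496 = 1496 + sqrt(23)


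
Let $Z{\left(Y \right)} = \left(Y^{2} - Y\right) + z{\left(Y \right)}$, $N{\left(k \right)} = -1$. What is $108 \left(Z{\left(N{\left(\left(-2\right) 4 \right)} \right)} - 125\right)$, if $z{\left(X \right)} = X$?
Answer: $-13392$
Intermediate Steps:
$Z{\left(Y \right)} = Y^{2}$ ($Z{\left(Y \right)} = \left(Y^{2} - Y\right) + Y = Y^{2}$)
$108 \left(Z{\left(N{\left(\left(-2\right) 4 \right)} \right)} - 125\right) = 108 \left(\left(-1\right)^{2} - 125\right) = 108 \left(1 - 125\right) = 108 \left(-124\right) = -13392$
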